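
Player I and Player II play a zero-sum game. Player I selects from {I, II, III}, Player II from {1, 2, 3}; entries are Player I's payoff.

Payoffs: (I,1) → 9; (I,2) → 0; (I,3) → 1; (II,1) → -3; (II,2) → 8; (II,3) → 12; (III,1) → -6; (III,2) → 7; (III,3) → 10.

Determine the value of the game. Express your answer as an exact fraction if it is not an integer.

Row minima: I → 0, II → -3, III → -6; maximin = 0.
Column maxima: 1 → 9, 2 → 8, 3 → 12; minimax = 8.
0 ≠ 8, so there is no saddle point; optimal play is mixed.
III is strictly dominated by II, so Player I never plays it.
3 is strictly dominated by 2 (it gives Player I strictly more in every row), so Player II never plays it.
On the remaining 2×2 (I, II vs 1, 2):
Let Player I play I with probability p. Expected payoff against 1: 9p + (-3)(1−p) = 12p − 3; against 2: 0p + 8(1−p) = −8p + 8.
Setting these equal: 12p − 3 = −8p + 8 ⇒ 20p = 11 ⇒ p = 11/20, and the value is (12)·(11/20) − 3 = 18/5.
For Player II: with q = P(1), equating I's and II's payoffs gives 9q = −11q + 8 ⇒ q = 2/5.

18/5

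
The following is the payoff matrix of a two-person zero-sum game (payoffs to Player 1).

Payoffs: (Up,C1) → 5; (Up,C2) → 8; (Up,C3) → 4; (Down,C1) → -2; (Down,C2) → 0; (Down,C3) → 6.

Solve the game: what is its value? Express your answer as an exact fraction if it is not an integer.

38/9

Row minima: Up → 4, Down → -2; maximin = 4.
Column maxima: C1 → 5, C2 → 8, C3 → 6; minimax = 5.
4 ≠ 5, so there is no saddle point; optimal play is mixed.
C2 is strictly dominated by C1 (it gives Player 1 strictly more in every row), so Player 2 never plays it.
On the remaining 2×2 (Up, Down vs C1, C3):
Let Player 1 play Up with probability p. Expected payoff against C1: 5p + (-2)(1−p) = 7p − 2; against C3: 4p + 6(1−p) = −2p + 6.
Setting these equal: 7p − 2 = −2p + 6 ⇒ 9p = 8 ⇒ p = 8/9, and the value is (7)·(8/9) − 2 = 38/9.
For Player 2: with q = P(C1), equating Up's and Down's payoffs gives q + 4 = −8q + 6 ⇒ q = 2/9.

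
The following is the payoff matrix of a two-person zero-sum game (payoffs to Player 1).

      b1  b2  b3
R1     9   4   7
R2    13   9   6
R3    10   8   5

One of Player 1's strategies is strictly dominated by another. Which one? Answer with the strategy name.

R2 gives a strictly higher payoff than R3 against every column: 13 > 10, 9 > 8, 6 > 5.
So R3 is strictly dominated and Player 1 never plays it.

R3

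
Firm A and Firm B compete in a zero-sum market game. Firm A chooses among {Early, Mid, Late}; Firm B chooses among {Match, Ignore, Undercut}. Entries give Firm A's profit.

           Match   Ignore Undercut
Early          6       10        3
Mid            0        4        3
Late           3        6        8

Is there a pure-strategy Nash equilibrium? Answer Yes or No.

Row minima: Early → 3, Mid → 0, Late → 3; maximin = 3.
Column maxima: Match → 6, Ignore → 10, Undercut → 8; minimax = 6.
3 ≠ 6, so no pure-strategy equilibrium exists.

No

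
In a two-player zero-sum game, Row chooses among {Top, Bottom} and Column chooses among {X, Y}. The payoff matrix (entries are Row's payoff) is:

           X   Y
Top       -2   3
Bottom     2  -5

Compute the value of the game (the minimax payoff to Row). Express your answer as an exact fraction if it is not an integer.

Row minima: Top → -2, Bottom → -5; maximin = -2.
Column maxima: X → 2, Y → 3; minimax = 2.
-2 ≠ 2, so there is no saddle point; optimal play is mixed.
Let Row play Top with probability p. Expected payoff against X: (-2)p + 2(1−p) = −4p + 2; against Y: 3p + (-5)(1−p) = 8p − 5.
Setting these equal: −4p + 2 = 8p − 5 ⇒ −12p = -7 ⇒ p = 7/12, and the value is (-4)·(7/12) + 2 = -1/3.
For Column: with q = P(X), equating Top's and Bottom's payoffs gives −5q + 3 = 7q − 5 ⇒ q = 2/3.

-1/3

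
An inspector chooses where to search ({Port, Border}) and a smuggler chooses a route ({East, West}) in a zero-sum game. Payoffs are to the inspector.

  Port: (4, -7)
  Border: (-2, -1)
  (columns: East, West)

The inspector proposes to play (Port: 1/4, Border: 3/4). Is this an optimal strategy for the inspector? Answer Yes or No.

Against East this mix gives (1/4)·4 + (3/4)·(-2) = -1/2.
Against West this mix gives (1/4)·(-7) + (3/4)·(-1) = -5/2.
The smuggler will play West, holding the inspector to -5/2. Shifting weight toward the row that does better against West would raise this floor (the equalizing mix achieves -3/2 against both West and East), so the proposed strategy is not optimal.

No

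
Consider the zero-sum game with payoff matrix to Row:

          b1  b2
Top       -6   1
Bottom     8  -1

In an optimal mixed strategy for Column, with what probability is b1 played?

Row minima: Top → -6, Bottom → -1; maximin = -1.
Column maxima: b1 → 8, b2 → 1; minimax = 1.
-1 ≠ 1, so there is no saddle point; optimal play is mixed.
Let Row play Top with probability p. Expected payoff against b1: (-6)p + 8(1−p) = −14p + 8; against b2: 1p + (-1)(1−p) = 2p − 1.
Setting these equal: −14p + 8 = 2p − 1 ⇒ −16p = -9 ⇒ p = 9/16, and the value is (-14)·(9/16) + 8 = 1/8.
For Column: with q = P(b1), equating Top's and Bottom's payoffs gives −7q + 1 = 9q − 1 ⇒ q = 1/8.

1/8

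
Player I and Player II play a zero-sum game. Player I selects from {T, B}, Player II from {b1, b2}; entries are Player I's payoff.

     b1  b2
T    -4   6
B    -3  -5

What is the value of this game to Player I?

-19/6

Row minima: T → -4, B → -5; maximin = -4.
Column maxima: b1 → -3, b2 → 6; minimax = -3.
-4 ≠ -3, so there is no saddle point; optimal play is mixed.
Let Player I play T with probability p. Expected payoff against b1: (-4)p + (-3)(1−p) = −p − 3; against b2: 6p + (-5)(1−p) = 11p − 5.
Setting these equal: −p − 3 = 11p − 5 ⇒ −12p = -2 ⇒ p = 1/6, and the value is (-1)·(1/6) − 3 = -19/6.
For Player II: with q = P(b1), equating T's and B's payoffs gives −10q + 6 = 2q − 5 ⇒ q = 11/12.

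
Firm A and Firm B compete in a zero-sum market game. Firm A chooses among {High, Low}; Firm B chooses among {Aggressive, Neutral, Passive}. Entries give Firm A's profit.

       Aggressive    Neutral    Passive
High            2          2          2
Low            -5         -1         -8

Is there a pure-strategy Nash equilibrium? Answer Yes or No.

Yes

Row minima: High → 2, Low → -8; maximin = 2.
Column maxima: Aggressive → 2, Neutral → 2, Passive → 2; minimax = 2.
maximin = minimax = 2, so a saddle point exists.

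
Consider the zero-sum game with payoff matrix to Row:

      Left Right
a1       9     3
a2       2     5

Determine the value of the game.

13/3

Row minima: a1 → 3, a2 → 2; maximin = 3.
Column maxima: Left → 9, Right → 5; minimax = 5.
3 ≠ 5, so there is no saddle point; optimal play is mixed.
Let Row play a1 with probability p. Expected payoff against Left: 9p + 2(1−p) = 7p + 2; against Right: 3p + 5(1−p) = −2p + 5.
Setting these equal: 7p + 2 = −2p + 5 ⇒ 9p = 3 ⇒ p = 1/3, and the value is (7)·(1/3) + 2 = 13/3.
For Column: with q = P(Left), equating a1's and a2's payoffs gives 6q + 3 = −3q + 5 ⇒ q = 2/9.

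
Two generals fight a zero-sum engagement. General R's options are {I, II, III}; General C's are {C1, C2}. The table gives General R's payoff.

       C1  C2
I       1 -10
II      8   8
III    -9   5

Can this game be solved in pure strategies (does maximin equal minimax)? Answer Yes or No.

Row minima: I → -10, II → 8, III → -9; maximin = 8.
Column maxima: C1 → 8, C2 → 8; minimax = 8.
maximin = minimax = 8, so a saddle point exists.

Yes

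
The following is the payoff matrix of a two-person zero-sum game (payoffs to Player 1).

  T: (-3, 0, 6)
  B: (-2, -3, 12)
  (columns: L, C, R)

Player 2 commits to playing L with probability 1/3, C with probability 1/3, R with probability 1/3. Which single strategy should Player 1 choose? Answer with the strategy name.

B

Expected payoff of T: (1/3)·(-3) + (1/3)·0 + (1/3)·6 = 1.
Expected payoff of B: (1/3)·(-2) + (1/3)·(-3) + (1/3)·12 = 7/3.
The largest is 7/3, so Player 1's best response is B.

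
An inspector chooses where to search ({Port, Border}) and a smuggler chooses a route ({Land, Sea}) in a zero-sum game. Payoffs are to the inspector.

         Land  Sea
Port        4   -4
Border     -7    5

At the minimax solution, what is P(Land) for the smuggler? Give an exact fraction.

9/20

Row minima: Port → -4, Border → -7; maximin = -4.
Column maxima: Land → 4, Sea → 5; minimax = 4.
-4 ≠ 4, so there is no saddle point; optimal play is mixed.
Let the inspector play Port with probability p. Expected payoff against Land: 4p + (-7)(1−p) = 11p − 7; against Sea: (-4)p + 5(1−p) = −9p + 5.
Setting these equal: 11p − 7 = −9p + 5 ⇒ 20p = 12 ⇒ p = 3/5, and the value is (11)·(3/5) − 7 = -2/5.
For the smuggler: with q = P(Land), equating Port's and Border's payoffs gives 8q − 4 = −12q + 5 ⇒ q = 9/20.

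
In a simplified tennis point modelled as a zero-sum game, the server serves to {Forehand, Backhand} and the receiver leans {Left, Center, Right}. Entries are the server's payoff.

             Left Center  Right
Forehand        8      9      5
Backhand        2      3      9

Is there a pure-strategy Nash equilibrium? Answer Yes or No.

No

Row minima: Forehand → 5, Backhand → 2; maximin = 5.
Column maxima: Left → 8, Center → 9, Right → 9; minimax = 8.
5 ≠ 8, so no pure-strategy equilibrium exists.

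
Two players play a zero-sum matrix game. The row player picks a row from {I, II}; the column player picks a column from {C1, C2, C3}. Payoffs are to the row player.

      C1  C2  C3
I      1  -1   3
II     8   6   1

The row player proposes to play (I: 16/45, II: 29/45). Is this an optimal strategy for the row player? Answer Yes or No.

No

Against C1 this mix gives (16/45)·1 + (29/45)·8 = 248/45.
Against C2 this mix gives (16/45)·(-1) + (29/45)·6 = 158/45.
Against C3 this mix gives (16/45)·3 + (29/45)·1 = 77/45.
The column player will play C3, holding the row player to 77/45. Shifting weight toward the row that does better against C3 would raise this floor (the equalizing mix achieves 19/9 against both C3 and C2), so the proposed strategy is not optimal.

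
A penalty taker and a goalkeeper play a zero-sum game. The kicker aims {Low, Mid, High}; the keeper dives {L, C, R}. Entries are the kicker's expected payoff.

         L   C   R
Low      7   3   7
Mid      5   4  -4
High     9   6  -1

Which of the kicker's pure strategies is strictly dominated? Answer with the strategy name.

High gives a strictly higher payoff than Mid against every column: 9 > 5, 6 > 4, -1 > -4.
So Mid is strictly dominated and the kicker never plays it.

Mid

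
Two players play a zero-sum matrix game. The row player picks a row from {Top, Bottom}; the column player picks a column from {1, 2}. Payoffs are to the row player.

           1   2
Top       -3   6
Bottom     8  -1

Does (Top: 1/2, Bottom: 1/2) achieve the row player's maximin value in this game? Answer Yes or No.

Yes

Against 1 this mix gives (1/2)·(-3) + (1/2)·8 = 5/2.
Against 2 this mix gives (1/2)·6 + (1/2)·(-1) = 5/2.
All of the column player's active replies (1, 2) yield 5/2, and no column does worse for the row player. The mix makes the column player indifferent and guarantees 5/2, so it is optimal.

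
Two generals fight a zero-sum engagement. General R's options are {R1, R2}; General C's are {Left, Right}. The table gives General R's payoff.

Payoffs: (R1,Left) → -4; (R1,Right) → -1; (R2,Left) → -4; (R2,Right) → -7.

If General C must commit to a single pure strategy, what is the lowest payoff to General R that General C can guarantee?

Column maxima: Left → -4, Right → -1.
The smallest of these is -4.

-4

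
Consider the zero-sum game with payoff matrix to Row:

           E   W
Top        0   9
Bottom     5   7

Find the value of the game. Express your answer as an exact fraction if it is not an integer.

5

Row minima: Top → 0, Bottom → 5; maximin = 5.
Column maxima: E → 5, W → 9; minimax = 5.
Since maximin = minimax = 5, there is a saddle point and the value is 5.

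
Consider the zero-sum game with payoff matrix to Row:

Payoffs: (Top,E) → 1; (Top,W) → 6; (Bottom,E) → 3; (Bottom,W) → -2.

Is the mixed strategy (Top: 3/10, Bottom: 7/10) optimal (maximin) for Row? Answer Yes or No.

Against E this mix gives (3/10)·1 + (7/10)·3 = 12/5.
Against W this mix gives (3/10)·6 + (7/10)·(-2) = 2/5.
Column will play W, holding Row to 2/5. Shifting weight toward the row that does better against W would raise this floor (the equalizing mix achieves 2 against both W and E), so the proposed strategy is not optimal.

No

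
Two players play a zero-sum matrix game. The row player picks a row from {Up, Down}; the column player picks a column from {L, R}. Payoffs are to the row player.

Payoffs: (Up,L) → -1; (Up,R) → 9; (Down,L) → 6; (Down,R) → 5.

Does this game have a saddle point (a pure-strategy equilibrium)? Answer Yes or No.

Row minima: Up → -1, Down → 5; maximin = 5.
Column maxima: L → 6, R → 9; minimax = 6.
5 ≠ 6, so no pure-strategy equilibrium exists.

No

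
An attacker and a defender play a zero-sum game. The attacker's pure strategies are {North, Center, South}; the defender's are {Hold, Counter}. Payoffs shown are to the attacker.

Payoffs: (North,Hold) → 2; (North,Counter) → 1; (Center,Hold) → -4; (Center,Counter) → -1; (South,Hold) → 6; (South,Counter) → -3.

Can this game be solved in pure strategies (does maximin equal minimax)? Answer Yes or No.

Yes

Row minima: North → 1, Center → -4, South → -3; maximin = 1.
Column maxima: Hold → 6, Counter → 1; minimax = 1.
maximin = minimax = 1, so a saddle point exists.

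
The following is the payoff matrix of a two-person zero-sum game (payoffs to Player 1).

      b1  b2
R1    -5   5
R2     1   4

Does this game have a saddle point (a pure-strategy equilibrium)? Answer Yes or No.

Row minima: R1 → -5, R2 → 1; maximin = 1.
Column maxima: b1 → 1, b2 → 5; minimax = 1.
maximin = minimax = 1, so a saddle point exists.

Yes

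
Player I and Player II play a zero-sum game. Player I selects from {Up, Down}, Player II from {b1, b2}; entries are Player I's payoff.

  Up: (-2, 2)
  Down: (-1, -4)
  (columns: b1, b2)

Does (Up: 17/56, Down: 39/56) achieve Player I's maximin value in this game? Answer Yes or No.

Against b1 this mix gives (17/56)·(-2) + (39/56)·(-1) = -73/56.
Against b2 this mix gives (17/56)·2 + (39/56)·(-4) = -61/28.
Player II will play b2, holding Player I to -61/28. Shifting weight toward the row that does better against b2 would raise this floor (the equalizing mix achieves -10/7 against both b2 and b1), so the proposed strategy is not optimal.

No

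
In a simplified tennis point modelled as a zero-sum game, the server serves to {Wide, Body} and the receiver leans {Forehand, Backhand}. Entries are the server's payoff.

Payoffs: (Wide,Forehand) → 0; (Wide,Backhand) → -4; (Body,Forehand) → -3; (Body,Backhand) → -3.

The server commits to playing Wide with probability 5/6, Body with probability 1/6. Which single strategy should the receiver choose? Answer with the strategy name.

If the receiver plays Forehand, the server's expected payoff is (5/6)·0 + (1/6)·(-3) = -1/2.
If the receiver plays Backhand, the server's expected payoff is (5/6)·(-4) + (1/6)·(-3) = -23/6.
The receiver minimizes the server's payoff; the smallest is -23/6, so the best response is Backhand.

Backhand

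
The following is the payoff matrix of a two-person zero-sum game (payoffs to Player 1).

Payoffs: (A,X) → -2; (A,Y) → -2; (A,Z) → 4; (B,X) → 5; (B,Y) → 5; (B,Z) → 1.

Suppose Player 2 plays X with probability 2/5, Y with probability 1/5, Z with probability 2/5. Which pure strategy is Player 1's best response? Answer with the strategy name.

B

Expected payoff of A: (2/5)·(-2) + (1/5)·(-2) + (2/5)·4 = 2/5.
Expected payoff of B: (2/5)·5 + (1/5)·5 + (2/5)·1 = 17/5.
The largest is 17/5, so Player 1's best response is B.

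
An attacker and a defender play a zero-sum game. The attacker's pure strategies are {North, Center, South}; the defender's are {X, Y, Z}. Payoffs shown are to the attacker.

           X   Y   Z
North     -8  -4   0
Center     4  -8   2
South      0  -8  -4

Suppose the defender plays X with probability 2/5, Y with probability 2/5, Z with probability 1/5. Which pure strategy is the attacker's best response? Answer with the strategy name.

Expected payoff of North: (2/5)·(-8) + (2/5)·(-4) + (1/5)·0 = -24/5.
Expected payoff of Center: (2/5)·4 + (2/5)·(-8) + (1/5)·2 = -6/5.
Expected payoff of South: (2/5)·0 + (2/5)·(-8) + (1/5)·(-4) = -4.
The largest is -6/5, so the attacker's best response is Center.

Center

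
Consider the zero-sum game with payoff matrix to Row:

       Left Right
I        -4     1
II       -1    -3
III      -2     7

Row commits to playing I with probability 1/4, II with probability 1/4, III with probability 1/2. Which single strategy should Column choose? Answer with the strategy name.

If Column plays Left, Row's expected payoff is (1/4)·(-4) + (1/4)·(-1) + (1/2)·(-2) = -9/4.
If Column plays Right, Row's expected payoff is (1/4)·1 + (1/4)·(-3) + (1/2)·7 = 3.
Column minimizes Row's payoff; the smallest is -9/4, so the best response is Left.

Left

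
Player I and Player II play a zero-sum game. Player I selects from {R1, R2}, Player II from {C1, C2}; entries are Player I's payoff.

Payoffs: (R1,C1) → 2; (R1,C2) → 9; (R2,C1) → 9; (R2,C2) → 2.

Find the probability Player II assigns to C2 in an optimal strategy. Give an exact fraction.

Row minima: R1 → 2, R2 → 2; maximin = 2.
Column maxima: C1 → 9, C2 → 9; minimax = 9.
2 ≠ 9, so there is no saddle point; optimal play is mixed.
Let Player I play R1 with probability p. Expected payoff against C1: 2p + 9(1−p) = −7p + 9; against C2: 9p + 2(1−p) = 7p + 2.
Setting these equal: −7p + 9 = 7p + 2 ⇒ −14p = -7 ⇒ p = 1/2, and the value is (-7)·(1/2) + 9 = 11/2.
For Player II: with q = P(C1), equating R1's and R2's payoffs gives −7q + 9 = 7q + 2 ⇒ q = 1/2.

1/2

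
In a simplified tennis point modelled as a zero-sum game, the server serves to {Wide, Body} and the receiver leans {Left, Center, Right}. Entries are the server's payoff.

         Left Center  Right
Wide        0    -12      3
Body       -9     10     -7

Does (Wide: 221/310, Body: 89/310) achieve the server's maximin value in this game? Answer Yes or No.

No

Against Left this mix gives (221/310)·0 + (89/310)·(-9) = -801/310.
Against Center this mix gives (221/310)·(-12) + (89/310)·10 = -881/155.
Against Right this mix gives (221/310)·3 + (89/310)·(-7) = 4/31.
The receiver will play Center, holding the server to -881/155. Shifting weight toward the row that does better against Center would raise this floor (the equalizing mix achieves -108/31 against both Center and Left), so the proposed strategy is not optimal.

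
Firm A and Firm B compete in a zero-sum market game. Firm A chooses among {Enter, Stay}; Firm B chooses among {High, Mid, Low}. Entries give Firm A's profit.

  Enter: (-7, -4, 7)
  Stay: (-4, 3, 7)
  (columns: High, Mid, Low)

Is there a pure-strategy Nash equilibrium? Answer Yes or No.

Yes

Row minima: Enter → -7, Stay → -4; maximin = -4.
Column maxima: High → -4, Mid → 3, Low → 7; minimax = -4.
maximin = minimax = -4, so a saddle point exists.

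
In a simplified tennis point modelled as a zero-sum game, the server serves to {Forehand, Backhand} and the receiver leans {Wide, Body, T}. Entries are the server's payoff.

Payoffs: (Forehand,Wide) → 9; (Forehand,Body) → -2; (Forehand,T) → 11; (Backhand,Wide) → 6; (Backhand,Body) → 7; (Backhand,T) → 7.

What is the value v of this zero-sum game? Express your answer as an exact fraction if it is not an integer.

Row minima: Forehand → -2, Backhand → 6; maximin = 6.
Column maxima: Wide → 9, Body → 7, T → 11; minimax = 7.
6 ≠ 7, so there is no saddle point; optimal play is mixed.
T is strictly dominated by Wide (it gives the server strictly more in every row), so the receiver never plays it.
On the remaining 2×2 (Forehand, Backhand vs Wide, Body):
Let the server play Forehand with probability p. Expected payoff against Wide: 9p + 6(1−p) = 3p + 6; against Body: (-2)p + 7(1−p) = −9p + 7.
Setting these equal: 3p + 6 = −9p + 7 ⇒ 12p = 1 ⇒ p = 1/12, and the value is (3)·(1/12) + 6 = 25/4.
For the receiver: with q = P(Wide), equating Forehand's and Backhand's payoffs gives 11q − 2 = −q + 7 ⇒ q = 3/4.

25/4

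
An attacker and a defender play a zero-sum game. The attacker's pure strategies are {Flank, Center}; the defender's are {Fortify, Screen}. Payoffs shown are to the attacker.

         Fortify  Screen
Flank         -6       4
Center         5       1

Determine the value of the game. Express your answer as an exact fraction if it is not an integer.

Row minima: Flank → -6, Center → 1; maximin = 1.
Column maxima: Fortify → 5, Screen → 4; minimax = 4.
1 ≠ 4, so there is no saddle point; optimal play is mixed.
Let the attacker play Flank with probability p. Expected payoff against Fortify: (-6)p + 5(1−p) = −11p + 5; against Screen: 4p + 1(1−p) = 3p + 1.
Setting these equal: −11p + 5 = 3p + 1 ⇒ −14p = -4 ⇒ p = 2/7, and the value is (-11)·(2/7) + 5 = 13/7.
For the defender: with q = P(Fortify), equating Flank's and Center's payoffs gives −10q + 4 = 4q + 1 ⇒ q = 3/14.

13/7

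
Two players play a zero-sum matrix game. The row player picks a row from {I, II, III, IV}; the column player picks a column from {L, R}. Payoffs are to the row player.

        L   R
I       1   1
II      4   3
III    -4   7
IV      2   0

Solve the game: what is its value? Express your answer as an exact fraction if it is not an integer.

10/3

Row minima: I → 1, II → 3, III → -4, IV → 0; maximin = 3.
Column maxima: L → 4, R → 7; minimax = 4.
3 ≠ 4, so there is no saddle point; optimal play is mixed.
I is strictly dominated by II, so the row player never plays it.
IV is strictly dominated by II, so the row player never plays it.
On the remaining 2×2 (II, III vs L, R):
Let the row player play II with probability p. Expected payoff against L: 4p + (-4)(1−p) = 8p − 4; against R: 3p + 7(1−p) = −4p + 7.
Setting these equal: 8p − 4 = −4p + 7 ⇒ 12p = 11 ⇒ p = 11/12, and the value is (8)·(11/12) − 4 = 10/3.
For the column player: with q = P(L), equating II's and III's payoffs gives q + 3 = −11q + 7 ⇒ q = 1/3.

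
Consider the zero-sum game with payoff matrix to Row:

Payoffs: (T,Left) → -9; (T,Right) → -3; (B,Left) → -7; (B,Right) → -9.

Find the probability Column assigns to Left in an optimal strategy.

3/4

Row minima: T → -9, B → -9; maximin = -9.
Column maxima: Left → -7, Right → -3; minimax = -7.
-9 ≠ -7, so there is no saddle point; optimal play is mixed.
Let Row play T with probability p. Expected payoff against Left: (-9)p + (-7)(1−p) = −2p − 7; against Right: (-3)p + (-9)(1−p) = 6p − 9.
Setting these equal: −2p − 7 = 6p − 9 ⇒ −8p = -2 ⇒ p = 1/4, and the value is (-2)·(1/4) − 7 = -15/2.
For Column: with q = P(Left), equating T's and B's payoffs gives −6q − 3 = 2q − 9 ⇒ q = 3/4.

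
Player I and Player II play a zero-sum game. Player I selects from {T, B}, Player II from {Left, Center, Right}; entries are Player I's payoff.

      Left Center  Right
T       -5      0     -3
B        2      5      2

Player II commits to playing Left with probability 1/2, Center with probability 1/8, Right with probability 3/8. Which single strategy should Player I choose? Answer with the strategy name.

Expected payoff of T: (1/2)·(-5) + (1/8)·0 + (3/8)·(-3) = -29/8.
Expected payoff of B: (1/2)·2 + (1/8)·5 + (3/8)·2 = 19/8.
The largest is 19/8, so Player I's best response is B.

B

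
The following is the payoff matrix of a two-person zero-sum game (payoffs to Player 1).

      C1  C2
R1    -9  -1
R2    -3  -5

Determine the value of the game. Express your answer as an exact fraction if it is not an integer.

-21/5

Row minima: R1 → -9, R2 → -5; maximin = -5.
Column maxima: C1 → -3, C2 → -1; minimax = -3.
-5 ≠ -3, so there is no saddle point; optimal play is mixed.
Let Player 1 play R1 with probability p. Expected payoff against C1: (-9)p + (-3)(1−p) = −6p − 3; against C2: (-1)p + (-5)(1−p) = 4p − 5.
Setting these equal: −6p − 3 = 4p − 5 ⇒ −10p = -2 ⇒ p = 1/5, and the value is (-6)·(1/5) − 3 = -21/5.
For Player 2: with q = P(C1), equating R1's and R2's payoffs gives −8q − 1 = 2q − 5 ⇒ q = 2/5.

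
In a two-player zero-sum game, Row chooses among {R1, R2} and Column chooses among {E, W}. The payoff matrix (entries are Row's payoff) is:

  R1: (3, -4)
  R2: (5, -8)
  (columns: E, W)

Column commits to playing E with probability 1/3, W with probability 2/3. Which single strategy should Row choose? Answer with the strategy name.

R1

Expected payoff of R1: (1/3)·3 + (2/3)·(-4) = -5/3.
Expected payoff of R2: (1/3)·5 + (2/3)·(-8) = -11/3.
The largest is -5/3, so Row's best response is R1.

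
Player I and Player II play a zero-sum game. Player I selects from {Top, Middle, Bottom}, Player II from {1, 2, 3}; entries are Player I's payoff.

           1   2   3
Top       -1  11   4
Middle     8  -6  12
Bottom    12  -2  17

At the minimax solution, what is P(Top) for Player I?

7/13

Row minima: Top → -1, Middle → -6, Bottom → -2; maximin = -1.
Column maxima: 1 → 12, 2 → 11, 3 → 17; minimax = 11.
-1 ≠ 11, so there is no saddle point; optimal play is mixed.
Middle is strictly dominated by Bottom, so Player I never plays it.
3 is strictly dominated by 1 (it gives Player I strictly more in every row), so Player II never plays it.
On the remaining 2×2 (Top, Bottom vs 1, 2):
Let Player I play Top with probability p. Expected payoff against 1: (-1)p + 12(1−p) = −13p + 12; against 2: 11p + (-2)(1−p) = 13p − 2.
Setting these equal: −13p + 12 = 13p − 2 ⇒ −26p = -14 ⇒ p = 7/13, and the value is (-13)·(7/13) + 12 = 5.
For Player II: with q = P(1), equating Top's and Bottom's payoffs gives −12q + 11 = 14q − 2 ⇒ q = 1/2.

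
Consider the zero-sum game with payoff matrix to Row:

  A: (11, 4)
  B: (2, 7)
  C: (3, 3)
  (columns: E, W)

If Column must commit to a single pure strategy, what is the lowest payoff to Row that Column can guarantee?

Column maxima: E → 11, W → 7.
The smallest of these is 7.

7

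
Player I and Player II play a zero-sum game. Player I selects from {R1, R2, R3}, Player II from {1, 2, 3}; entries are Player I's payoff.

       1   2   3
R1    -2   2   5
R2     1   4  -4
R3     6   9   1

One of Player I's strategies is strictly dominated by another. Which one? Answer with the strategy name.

R3 gives a strictly higher payoff than R2 against every column: 6 > 1, 9 > 4, 1 > -4.
So R2 is strictly dominated and Player I never plays it.

R2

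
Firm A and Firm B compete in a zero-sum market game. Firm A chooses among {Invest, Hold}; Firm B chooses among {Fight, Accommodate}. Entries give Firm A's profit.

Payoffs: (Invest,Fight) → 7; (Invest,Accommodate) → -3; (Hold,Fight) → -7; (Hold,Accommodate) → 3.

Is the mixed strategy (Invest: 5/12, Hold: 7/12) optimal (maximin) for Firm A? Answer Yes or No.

Against Fight this mix gives (5/12)·7 + (7/12)·(-7) = -7/6.
Against Accommodate this mix gives (5/12)·(-3) + (7/12)·3 = 1/2.
Firm B will play Fight, holding Firm A to -7/6. Shifting weight toward the row that does better against Fight would raise this floor (the equalizing mix achieves 0 against both Fight and Accommodate), so the proposed strategy is not optimal.

No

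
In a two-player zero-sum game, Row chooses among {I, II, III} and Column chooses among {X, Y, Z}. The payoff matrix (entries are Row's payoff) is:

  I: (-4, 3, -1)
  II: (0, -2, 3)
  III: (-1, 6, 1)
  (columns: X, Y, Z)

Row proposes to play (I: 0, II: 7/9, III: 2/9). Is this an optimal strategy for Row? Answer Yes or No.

Against X this mix gives (7/9)·0 + (2/9)·(-1) = -2/9.
Against Y this mix gives (7/9)·(-2) + (2/9)·6 = -2/9.
Against Z this mix gives (7/9)·3 + (2/9)·1 = 23/9.
All of Column's active replies (X, Y) yield -2/9, and no column does worse for Row. The mix makes Column indifferent and guarantees -2/9, so it is optimal.

Yes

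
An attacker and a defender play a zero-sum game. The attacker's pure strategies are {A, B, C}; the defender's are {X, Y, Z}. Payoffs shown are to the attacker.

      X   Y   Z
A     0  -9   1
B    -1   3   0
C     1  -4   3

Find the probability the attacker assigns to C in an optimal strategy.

Row minima: A → -9, B → -1, C → -4; maximin = -1.
Column maxima: X → 1, Y → 3, Z → 3; minimax = 1.
-1 ≠ 1, so there is no saddle point; optimal play is mixed.
A is strictly dominated by C, so the attacker never plays it.
Z is strictly dominated by X (it gives the attacker strictly more in every row), so the defender never plays it.
On the remaining 2×2 (B, C vs X, Y):
Let the attacker play B with probability p. Expected payoff against X: (-1)p + 1(1−p) = −2p + 1; against Y: 3p + (-4)(1−p) = 7p − 4.
Setting these equal: −2p + 1 = 7p − 4 ⇒ −9p = -5 ⇒ p = 5/9, and the value is (-2)·(5/9) + 1 = -1/9.
For the defender: with q = P(X), equating B's and C's payoffs gives −4q + 3 = 5q − 4 ⇒ q = 7/9.

4/9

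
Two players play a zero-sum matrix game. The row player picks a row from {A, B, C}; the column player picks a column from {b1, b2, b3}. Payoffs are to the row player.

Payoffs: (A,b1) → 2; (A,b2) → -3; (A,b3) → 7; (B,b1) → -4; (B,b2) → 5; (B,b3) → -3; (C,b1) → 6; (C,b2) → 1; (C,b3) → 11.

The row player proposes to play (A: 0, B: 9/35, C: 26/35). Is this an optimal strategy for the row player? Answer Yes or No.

Against b1 this mix gives (9/35)·(-4) + (26/35)·6 = 24/7.
Against b2 this mix gives (9/35)·5 + (26/35)·1 = 71/35.
Against b3 this mix gives (9/35)·(-3) + (26/35)·11 = 37/5.
The column player will play b2, holding the row player to 71/35. Shifting weight toward the row that does better against b2 would raise this floor (the equalizing mix achieves 17/7 against both b2 and b1), so the proposed strategy is not optimal.

No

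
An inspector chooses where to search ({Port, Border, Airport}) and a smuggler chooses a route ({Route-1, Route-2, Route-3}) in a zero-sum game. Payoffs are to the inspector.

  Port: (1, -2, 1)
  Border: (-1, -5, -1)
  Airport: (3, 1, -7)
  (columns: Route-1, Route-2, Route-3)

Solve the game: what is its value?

-13/11

Row minima: Port → -2, Border → -5, Airport → -7; maximin = -2.
Column maxima: Route-1 → 3, Route-2 → 1, Route-3 → 1; minimax = 1.
-2 ≠ 1, so there is no saddle point; optimal play is mixed.
Border is strictly dominated by Port, so the inspector never plays it.
Route-1 is strictly dominated by Route-2 (it gives the inspector strictly more in every row), so the smuggler never plays it.
On the remaining 2×2 (Port, Airport vs Route-2, Route-3):
Let the inspector play Port with probability p. Expected payoff against Route-2: (-2)p + 1(1−p) = −3p + 1; against Route-3: 1p + (-7)(1−p) = 8p − 7.
Setting these equal: −3p + 1 = 8p − 7 ⇒ −11p = -8 ⇒ p = 8/11, and the value is (-3)·(8/11) + 1 = -13/11.
For the smuggler: with q = P(Route-2), equating Port's and Airport's payoffs gives −3q + 1 = 8q − 7 ⇒ q = 8/11.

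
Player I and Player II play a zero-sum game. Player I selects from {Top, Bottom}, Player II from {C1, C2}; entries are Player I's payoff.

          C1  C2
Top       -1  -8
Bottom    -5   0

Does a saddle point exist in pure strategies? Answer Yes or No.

Row minima: Top → -8, Bottom → -5; maximin = -5.
Column maxima: C1 → -1, C2 → 0; minimax = -1.
-5 ≠ -1, so no pure-strategy equilibrium exists.

No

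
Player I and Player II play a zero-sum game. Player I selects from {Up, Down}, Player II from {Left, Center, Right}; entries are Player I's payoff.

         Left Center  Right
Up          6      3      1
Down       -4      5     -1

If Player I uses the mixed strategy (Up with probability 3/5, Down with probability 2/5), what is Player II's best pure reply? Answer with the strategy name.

If Player II plays Left, Player I's expected payoff is (3/5)·6 + (2/5)·(-4) = 2.
If Player II plays Center, Player I's expected payoff is (3/5)·3 + (2/5)·5 = 19/5.
If Player II plays Right, Player I's expected payoff is (3/5)·1 + (2/5)·(-1) = 1/5.
Player II minimizes Player I's payoff; the smallest is 1/5, so the best response is Right.

Right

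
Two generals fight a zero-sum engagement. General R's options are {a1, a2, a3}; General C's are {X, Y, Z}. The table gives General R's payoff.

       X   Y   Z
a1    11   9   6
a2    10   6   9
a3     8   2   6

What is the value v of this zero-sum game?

15/2

Row minima: a1 → 6, a2 → 6, a3 → 2; maximin = 6.
Column maxima: X → 11, Y → 9, Z → 9; minimax = 9.
6 ≠ 9, so there is no saddle point; optimal play is mixed.
a3 is strictly dominated by a2, so General R never plays it.
X is strictly dominated by Y (it gives General R strictly more in every row), so General C never plays it.
On the remaining 2×2 (a1, a2 vs Y, Z):
Let General R play a1 with probability p. Expected payoff against Y: 9p + 6(1−p) = 3p + 6; against Z: 6p + 9(1−p) = −3p + 9.
Setting these equal: 3p + 6 = −3p + 9 ⇒ 6p = 3 ⇒ p = 1/2, and the value is (3)·(1/2) + 6 = 15/2.
For General C: with q = P(Y), equating a1's and a2's payoffs gives 3q + 6 = −3q + 9 ⇒ q = 1/2.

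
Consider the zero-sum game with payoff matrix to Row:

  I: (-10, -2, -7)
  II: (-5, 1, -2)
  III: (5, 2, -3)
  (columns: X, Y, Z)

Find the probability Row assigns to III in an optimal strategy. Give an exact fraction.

3/11

Row minima: I → -10, II → -5, III → -3; maximin = -3.
Column maxima: X → 5, Y → 2, Z → -2; minimax = -2.
-3 ≠ -2, so there is no saddle point; optimal play is mixed.
I is strictly dominated by II, so Row never plays it.
Y is strictly dominated by Z (it gives Row strictly more in every row), so Column never plays it.
On the remaining 2×2 (II, III vs X, Z):
Let Row play II with probability p. Expected payoff against X: (-5)p + 5(1−p) = −10p + 5; against Z: (-2)p + (-3)(1−p) = p − 3.
Setting these equal: −10p + 5 = p − 3 ⇒ −11p = -8 ⇒ p = 8/11, and the value is (-10)·(8/11) + 5 = -25/11.
For Column: with q = P(X), equating II's and III's payoffs gives −3q − 2 = 8q − 3 ⇒ q = 1/11.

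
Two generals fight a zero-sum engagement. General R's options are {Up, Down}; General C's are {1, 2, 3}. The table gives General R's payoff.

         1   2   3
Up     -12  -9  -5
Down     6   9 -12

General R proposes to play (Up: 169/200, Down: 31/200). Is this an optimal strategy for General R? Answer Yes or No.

No

Against 1 this mix gives (169/200)·(-12) + (31/200)·6 = -921/100.
Against 2 this mix gives (169/200)·(-9) + (31/200)·9 = -621/100.
Against 3 this mix gives (169/200)·(-5) + (31/200)·(-12) = -1217/200.
General C will play 1, holding General R to -921/100. Shifting weight toward the row that does better against 1 would raise this floor (the equalizing mix achieves -174/25 against both 1 and 3), so the proposed strategy is not optimal.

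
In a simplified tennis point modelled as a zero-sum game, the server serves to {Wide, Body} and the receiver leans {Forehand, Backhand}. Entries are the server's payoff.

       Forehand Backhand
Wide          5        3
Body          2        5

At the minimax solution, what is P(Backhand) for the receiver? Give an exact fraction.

3/5

Row minima: Wide → 3, Body → 2; maximin = 3.
Column maxima: Forehand → 5, Backhand → 5; minimax = 5.
3 ≠ 5, so there is no saddle point; optimal play is mixed.
Let the server play Wide with probability p. Expected payoff against Forehand: 5p + 2(1−p) = 3p + 2; against Backhand: 3p + 5(1−p) = −2p + 5.
Setting these equal: 3p + 2 = −2p + 5 ⇒ 5p = 3 ⇒ p = 3/5, and the value is (3)·(3/5) + 2 = 19/5.
For the receiver: with q = P(Forehand), equating Wide's and Body's payoffs gives 2q + 3 = −3q + 5 ⇒ q = 2/5.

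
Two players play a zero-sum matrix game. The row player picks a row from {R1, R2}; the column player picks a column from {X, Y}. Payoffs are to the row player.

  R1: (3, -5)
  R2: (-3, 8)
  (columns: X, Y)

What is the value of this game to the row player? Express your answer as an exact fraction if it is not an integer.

Row minima: R1 → -5, R2 → -3; maximin = -3.
Column maxima: X → 3, Y → 8; minimax = 3.
-3 ≠ 3, so there is no saddle point; optimal play is mixed.
Let the row player play R1 with probability p. Expected payoff against X: 3p + (-3)(1−p) = 6p − 3; against Y: (-5)p + 8(1−p) = −13p + 8.
Setting these equal: 6p − 3 = −13p + 8 ⇒ 19p = 11 ⇒ p = 11/19, and the value is (6)·(11/19) − 3 = 9/19.
For the column player: with q = P(X), equating R1's and R2's payoffs gives 8q − 5 = −11q + 8 ⇒ q = 13/19.

9/19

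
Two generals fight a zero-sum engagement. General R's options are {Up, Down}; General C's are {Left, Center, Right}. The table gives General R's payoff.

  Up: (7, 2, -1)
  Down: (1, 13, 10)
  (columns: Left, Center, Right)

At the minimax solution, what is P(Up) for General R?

Row minima: Up → -1, Down → 1; maximin = 1.
Column maxima: Left → 7, Center → 13, Right → 10; minimax = 7.
1 ≠ 7, so there is no saddle point; optimal play is mixed.
Center is strictly dominated by Right (it gives General R strictly more in every row), so General C never plays it.
On the remaining 2×2 (Up, Down vs Left, Right):
Let General R play Up with probability p. Expected payoff against Left: 7p + 1(1−p) = 6p + 1; against Right: (-1)p + 10(1−p) = −11p + 10.
Setting these equal: 6p + 1 = −11p + 10 ⇒ 17p = 9 ⇒ p = 9/17, and the value is (6)·(9/17) + 1 = 71/17.
For General C: with q = P(Left), equating Up's and Down's payoffs gives 8q − 1 = −9q + 10 ⇒ q = 11/17.

9/17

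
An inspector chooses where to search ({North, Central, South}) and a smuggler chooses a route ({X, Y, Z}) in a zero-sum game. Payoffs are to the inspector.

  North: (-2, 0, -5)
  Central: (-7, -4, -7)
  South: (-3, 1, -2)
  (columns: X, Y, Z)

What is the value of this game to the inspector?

Row minima: North → -5, Central → -7, South → -3; maximin = -3.
Column maxima: X → -2, Y → 1, Z → -2; minimax = -2.
-3 ≠ -2, so there is no saddle point; optimal play is mixed.
Central is strictly dominated by North, so the inspector never plays it.
Y is strictly dominated by X (it gives the inspector strictly more in every row), so the smuggler never plays it.
On the remaining 2×2 (North, South vs X, Z):
Let the inspector play North with probability p. Expected payoff against X: (-2)p + (-3)(1−p) = p − 3; against Z: (-5)p + (-2)(1−p) = −3p − 2.
Setting these equal: p − 3 = −3p − 2 ⇒ 4p = 1 ⇒ p = 1/4, and the value is (1)·(1/4) − 3 = -11/4.
For the smuggler: with q = P(X), equating North's and South's payoffs gives 3q − 5 = −q − 2 ⇒ q = 3/4.

-11/4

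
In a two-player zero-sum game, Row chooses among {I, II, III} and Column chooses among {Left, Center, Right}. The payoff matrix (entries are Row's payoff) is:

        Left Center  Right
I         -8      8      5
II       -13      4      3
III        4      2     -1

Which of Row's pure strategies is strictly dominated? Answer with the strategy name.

I gives a strictly higher payoff than II against every column: -8 > -13, 8 > 4, 5 > 3.
So II is strictly dominated and Row never plays it.

II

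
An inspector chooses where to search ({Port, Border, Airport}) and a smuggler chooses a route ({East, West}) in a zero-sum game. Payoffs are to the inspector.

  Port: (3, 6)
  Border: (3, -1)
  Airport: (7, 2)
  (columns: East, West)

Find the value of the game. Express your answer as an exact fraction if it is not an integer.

Row minima: Port → 3, Border → -1, Airport → 2; maximin = 3.
Column maxima: East → 7, West → 6; minimax = 6.
3 ≠ 6, so there is no saddle point; optimal play is mixed.
Border is strictly dominated by Airport, so the inspector never plays it.
On the remaining 2×2 (Port, Airport vs East, West):
Let the inspector play Port with probability p. Expected payoff against East: 3p + 7(1−p) = −4p + 7; against West: 6p + 2(1−p) = 4p + 2.
Setting these equal: −4p + 7 = 4p + 2 ⇒ −8p = -5 ⇒ p = 5/8, and the value is (-4)·(5/8) + 7 = 9/2.
For the smuggler: with q = P(East), equating Port's and Airport's payoffs gives −3q + 6 = 5q + 2 ⇒ q = 1/2.

9/2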